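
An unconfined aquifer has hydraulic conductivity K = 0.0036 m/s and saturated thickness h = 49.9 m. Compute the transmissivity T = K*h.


Transmissivity is defined as T = K * h.
T = 0.0036 * 49.9
  = 0.1796 m^2/s.

0.1796


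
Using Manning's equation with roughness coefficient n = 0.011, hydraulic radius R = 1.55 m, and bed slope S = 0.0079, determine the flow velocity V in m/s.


Manning's equation gives V = (1/n) * R^(2/3) * S^(1/2).
First, compute R^(2/3) = 1.55^(2/3) = 1.3393.
Next, S^(1/2) = 0.0079^(1/2) = 0.088882.
Then 1/n = 1/0.011 = 90.91.
V = 90.91 * 1.3393 * 0.088882 = 10.822 m/s.

10.822


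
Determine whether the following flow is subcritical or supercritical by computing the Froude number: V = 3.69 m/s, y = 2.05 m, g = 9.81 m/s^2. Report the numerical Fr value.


The Froude number is defined as Fr = V / sqrt(g*y).
g*y = 9.81 * 2.05 = 20.1105.
sqrt(g*y) = sqrt(20.1105) = 4.4845.
Fr = 3.69 / 4.4845 = 0.8228.
Since Fr < 1, the flow is subcritical.

0.8228


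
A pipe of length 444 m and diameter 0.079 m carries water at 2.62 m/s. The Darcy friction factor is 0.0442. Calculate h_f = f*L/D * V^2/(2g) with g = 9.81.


Darcy-Weisbach equation: h_f = f * (L/D) * V^2/(2g).
f * L/D = 0.0442 * 444/0.079 = 248.4152.
V^2/(2g) = 2.62^2 / (2*9.81) = 6.8644 / 19.62 = 0.3499 m.
h_f = 248.4152 * 0.3499 = 86.912 m.

86.912


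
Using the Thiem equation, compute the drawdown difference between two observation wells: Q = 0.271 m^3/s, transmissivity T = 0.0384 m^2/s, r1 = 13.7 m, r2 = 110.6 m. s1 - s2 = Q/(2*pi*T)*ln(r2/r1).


Thiem equation: s1 - s2 = Q/(2*pi*T) * ln(r2/r1).
ln(r2/r1) = ln(110.6/13.7) = 2.0885.
Q/(2*pi*T) = 0.271 / (2*pi*0.0384) = 0.271 / 0.2413 = 1.1232.
s1 - s2 = 1.1232 * 2.0885 = 2.3458 m.

2.3458


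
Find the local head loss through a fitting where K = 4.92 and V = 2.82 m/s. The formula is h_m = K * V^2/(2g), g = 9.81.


Minor loss formula: h_m = K * V^2/(2g).
V^2 = 2.82^2 = 7.9524.
V^2/(2g) = 7.9524 / 19.62 = 0.4053 m.
h_m = 4.92 * 0.4053 = 1.9942 m.

1.9942


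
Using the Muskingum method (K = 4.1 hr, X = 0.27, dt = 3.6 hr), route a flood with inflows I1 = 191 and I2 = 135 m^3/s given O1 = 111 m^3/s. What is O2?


Muskingum coefficients:
denom = 2*K*(1-X) + dt = 2*4.1*(1-0.27) + 3.6 = 9.586.
C0 = (dt - 2*K*X)/denom = (3.6 - 2*4.1*0.27)/9.586 = 0.1446.
C1 = (dt + 2*K*X)/denom = (3.6 + 2*4.1*0.27)/9.586 = 0.6065.
C2 = (2*K*(1-X) - dt)/denom = 0.2489.
O2 = C0*I2 + C1*I1 + C2*O1
   = 0.1446*135 + 0.6065*191 + 0.2489*111
   = 162.99 m^3/s.

162.99


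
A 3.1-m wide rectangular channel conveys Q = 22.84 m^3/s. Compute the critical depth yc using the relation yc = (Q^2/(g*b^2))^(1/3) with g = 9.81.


Using yc = (Q^2 / (g * b^2))^(1/3):
Q^2 = 22.84^2 = 521.67.
g * b^2 = 9.81 * 3.1^2 = 9.81 * 9.61 = 94.27.
Q^2 / (g*b^2) = 521.67 / 94.27 = 5.5338.
yc = 5.5338^(1/3) = 1.7688 m.

1.7688


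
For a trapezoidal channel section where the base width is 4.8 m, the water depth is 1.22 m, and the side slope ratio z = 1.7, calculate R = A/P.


For a trapezoidal section with side slope z:
A = (b + z*y)*y = (4.8 + 1.7*1.22)*1.22 = 8.386 m^2.
P = b + 2*y*sqrt(1 + z^2) = 4.8 + 2*1.22*sqrt(1 + 1.7^2) = 9.612 m.
R = A/P = 8.386 / 9.612 = 0.8724 m.

0.8724


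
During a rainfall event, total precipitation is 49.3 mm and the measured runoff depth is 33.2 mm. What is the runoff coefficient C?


The runoff coefficient C = runoff depth / rainfall depth.
C = 33.2 / 49.3
  = 0.6734.

0.6734


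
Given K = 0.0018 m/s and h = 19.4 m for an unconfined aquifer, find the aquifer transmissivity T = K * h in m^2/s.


Transmissivity is defined as T = K * h.
T = 0.0018 * 19.4
  = 0.0349 m^2/s.

0.0349


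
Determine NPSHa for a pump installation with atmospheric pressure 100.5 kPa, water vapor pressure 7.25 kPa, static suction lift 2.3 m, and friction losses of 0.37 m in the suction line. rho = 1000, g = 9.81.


NPSHa = p_atm/(rho*g) - z_s - hf_s - p_vap/(rho*g).
p_atm/(rho*g) = 100.5*1000 / (1000*9.81) = 10.245 m.
p_vap/(rho*g) = 7.25*1000 / (1000*9.81) = 0.739 m.
NPSHa = 10.245 - 2.3 - 0.37 - 0.739
      = 6.84 m.

6.84


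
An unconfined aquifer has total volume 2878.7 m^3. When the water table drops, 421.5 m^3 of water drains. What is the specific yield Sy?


Specific yield Sy = Volume drained / Total volume.
Sy = 421.5 / 2878.7
   = 0.1464.

0.1464


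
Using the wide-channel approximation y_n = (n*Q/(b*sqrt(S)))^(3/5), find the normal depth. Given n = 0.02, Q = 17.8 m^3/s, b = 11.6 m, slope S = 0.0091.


We use the wide-channel approximation y_n = (n*Q/(b*sqrt(S)))^(3/5).
sqrt(S) = sqrt(0.0091) = 0.095394.
Numerator: n*Q = 0.02 * 17.8 = 0.356.
Denominator: b*sqrt(S) = 11.6 * 0.095394 = 1.10657.
arg = 0.3217.
y_n = 0.3217^(3/5) = 0.5064 m.

0.5064


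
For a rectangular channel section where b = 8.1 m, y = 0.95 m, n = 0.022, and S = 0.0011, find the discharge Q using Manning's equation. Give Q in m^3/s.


For a rectangular channel, the cross-sectional area A = b * y = 8.1 * 0.95 = 7.69 m^2.
The wetted perimeter P = b + 2y = 8.1 + 2*0.95 = 10.0 m.
Hydraulic radius R = A/P = 7.69/10.0 = 0.7695 m.
Velocity V = (1/n)*R^(2/3)*S^(1/2) = (1/0.022)*0.7695^(2/3)*0.0011^(1/2) = 1.2659 m/s.
Discharge Q = A * V = 7.69 * 1.2659 = 9.741 m^3/s.

9.741


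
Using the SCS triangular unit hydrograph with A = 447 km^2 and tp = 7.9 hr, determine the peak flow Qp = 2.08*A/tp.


SCS formula: Qp = 2.08 * A / tp.
Qp = 2.08 * 447 / 7.9
   = 929.76 / 7.9
   = 117.69 m^3/s per cm.

117.69


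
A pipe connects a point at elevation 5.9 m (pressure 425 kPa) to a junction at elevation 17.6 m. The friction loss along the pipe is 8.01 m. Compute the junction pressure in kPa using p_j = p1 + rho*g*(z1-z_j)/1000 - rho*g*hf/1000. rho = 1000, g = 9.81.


Junction pressure: p_j = p1 + rho*g*(z1 - z_j)/1000 - rho*g*hf/1000.
Elevation term = 1000*9.81*(5.9 - 17.6)/1000 = -114.777 kPa.
Friction term = 1000*9.81*8.01/1000 = 78.578 kPa.
p_j = 425 + -114.777 - 78.578 = 231.64 kPa.

231.64


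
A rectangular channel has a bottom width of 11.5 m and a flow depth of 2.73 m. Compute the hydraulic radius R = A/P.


For a rectangular section:
Flow area A = b * y = 11.5 * 2.73 = 31.39 m^2.
Wetted perimeter P = b + 2y = 11.5 + 2*2.73 = 16.96 m.
Hydraulic radius R = A/P = 31.39 / 16.96 = 1.8511 m.

1.8511


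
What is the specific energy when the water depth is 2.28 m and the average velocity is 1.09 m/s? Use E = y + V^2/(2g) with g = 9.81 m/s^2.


Specific energy E = y + V^2/(2g).
Velocity head = V^2/(2g) = 1.09^2 / (2*9.81) = 1.1881 / 19.62 = 0.0606 m.
E = 2.28 + 0.0606 = 2.3406 m.

2.3406


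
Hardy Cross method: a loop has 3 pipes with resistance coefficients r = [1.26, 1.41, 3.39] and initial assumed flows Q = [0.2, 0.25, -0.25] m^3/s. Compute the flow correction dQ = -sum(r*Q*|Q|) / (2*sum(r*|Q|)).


Numerator terms (r*Q*|Q|): 1.26*0.2*|0.2| = 0.0504; 1.41*0.25*|0.25| = 0.0881; 3.39*-0.25*|-0.25| = -0.2119.
Sum of numerator = -0.0734.
Denominator terms (r*|Q|): 1.26*|0.2| = 0.252; 1.41*|0.25| = 0.3525; 3.39*|-0.25| = 0.8475.
2 * sum of denominator = 2 * 1.452 = 2.904.
dQ = --0.0734 / 2.904 = 0.0253 m^3/s.

0.0253


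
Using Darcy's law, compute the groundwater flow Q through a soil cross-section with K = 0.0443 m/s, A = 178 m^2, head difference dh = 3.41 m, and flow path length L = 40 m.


Darcy's law: Q = K * A * i, where i = dh/L.
Hydraulic gradient i = 3.41 / 40 = 0.08525.
Q = 0.0443 * 178 * 0.08525
  = 0.6722 m^3/s.

0.6722


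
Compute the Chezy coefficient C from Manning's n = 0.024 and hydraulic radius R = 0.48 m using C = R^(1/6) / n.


The Chezy coefficient relates to Manning's n through C = R^(1/6) / n.
R^(1/6) = 0.48^(1/6) = 0.884858.
C = 0.884858 / 0.024 = 36.87 m^(1/2)/s.

36.87


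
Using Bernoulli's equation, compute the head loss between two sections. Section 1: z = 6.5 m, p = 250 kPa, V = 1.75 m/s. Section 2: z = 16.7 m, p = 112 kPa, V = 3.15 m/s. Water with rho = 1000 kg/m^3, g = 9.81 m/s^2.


Total head at each section: H = z + p/(rho*g) + V^2/(2g).
H1 = 6.5 + 250*1000/(1000*9.81) + 1.75^2/(2*9.81)
   = 6.5 + 25.484 + 0.1561
   = 32.14 m.
H2 = 16.7 + 112*1000/(1000*9.81) + 3.15^2/(2*9.81)
   = 16.7 + 11.417 + 0.5057
   = 28.623 m.
h_L = H1 - H2 = 32.14 - 28.623 = 3.518 m.

3.518


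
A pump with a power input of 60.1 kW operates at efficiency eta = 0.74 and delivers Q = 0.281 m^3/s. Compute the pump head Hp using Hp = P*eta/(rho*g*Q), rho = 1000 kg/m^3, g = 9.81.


Pump head formula: Hp = P * eta / (rho * g * Q).
Numerator: P * eta = 60.1 * 1000 * 0.74 = 44474.0 W.
Denominator: rho * g * Q = 1000 * 9.81 * 0.281 = 2756.61.
Hp = 44474.0 / 2756.61 = 16.13 m.

16.13


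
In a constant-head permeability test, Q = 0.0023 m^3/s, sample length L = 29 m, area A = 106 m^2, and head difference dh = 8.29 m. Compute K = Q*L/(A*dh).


From K = Q*L / (A*dh):
Numerator: Q*L = 0.0023 * 29 = 0.0667.
Denominator: A*dh = 106 * 8.29 = 878.74.
K = 0.0667 / 878.74 = 7.6e-05 m/s.

7.6e-05


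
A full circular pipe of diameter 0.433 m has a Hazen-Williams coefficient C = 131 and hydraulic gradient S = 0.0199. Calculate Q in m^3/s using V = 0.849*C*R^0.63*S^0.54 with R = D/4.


For a full circular pipe, R = D/4 = 0.433/4 = 0.1082 m.
V = 0.849 * 131 * 0.1082^0.63 * 0.0199^0.54
  = 0.849 * 131 * 0.246428 * 0.120609
  = 3.3056 m/s.
Pipe area A = pi*D^2/4 = pi*0.433^2/4 = 0.1473 m^2.
Q = A * V = 0.1473 * 3.3056 = 0.4868 m^3/s.

0.4868


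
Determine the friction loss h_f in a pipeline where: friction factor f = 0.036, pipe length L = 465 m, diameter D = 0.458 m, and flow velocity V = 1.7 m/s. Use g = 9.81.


Darcy-Weisbach equation: h_f = f * (L/D) * V^2/(2g).
f * L/D = 0.036 * 465/0.458 = 36.5502.
V^2/(2g) = 1.7^2 / (2*9.81) = 2.89 / 19.62 = 0.1473 m.
h_f = 36.5502 * 0.1473 = 5.384 m.

5.384


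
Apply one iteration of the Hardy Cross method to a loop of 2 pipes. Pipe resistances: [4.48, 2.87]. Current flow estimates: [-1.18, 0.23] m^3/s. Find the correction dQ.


Numerator terms (r*Q*|Q|): 4.48*-1.18*|-1.18| = -6.238; 2.87*0.23*|0.23| = 0.1518.
Sum of numerator = -6.0861.
Denominator terms (r*|Q|): 4.48*|-1.18| = 5.2864; 2.87*|0.23| = 0.6601.
2 * sum of denominator = 2 * 5.9465 = 11.893.
dQ = --6.0861 / 11.893 = 0.5117 m^3/s.

0.5117


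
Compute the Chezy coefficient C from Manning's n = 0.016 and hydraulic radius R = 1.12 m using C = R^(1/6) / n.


The Chezy coefficient relates to Manning's n through C = R^(1/6) / n.
R^(1/6) = 1.12^(1/6) = 1.019068.
C = 1.019068 / 0.016 = 63.69 m^(1/2)/s.

63.69


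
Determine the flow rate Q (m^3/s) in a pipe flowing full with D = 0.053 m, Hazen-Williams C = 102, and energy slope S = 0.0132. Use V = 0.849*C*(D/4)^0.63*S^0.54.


For a full circular pipe, R = D/4 = 0.053/4 = 0.0132 m.
V = 0.849 * 102 * 0.0132^0.63 * 0.0132^0.54
  = 0.849 * 102 * 0.065614 * 0.09663
  = 0.5491 m/s.
Pipe area A = pi*D^2/4 = pi*0.053^2/4 = 0.0022 m^2.
Q = A * V = 0.0022 * 0.5491 = 0.0012 m^3/s.

0.0012


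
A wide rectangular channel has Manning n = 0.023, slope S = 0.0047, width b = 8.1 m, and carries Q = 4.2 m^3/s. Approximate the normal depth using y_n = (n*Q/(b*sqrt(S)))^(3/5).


We use the wide-channel approximation y_n = (n*Q/(b*sqrt(S)))^(3/5).
sqrt(S) = sqrt(0.0047) = 0.068557.
Numerator: n*Q = 0.023 * 4.2 = 0.0966.
Denominator: b*sqrt(S) = 8.1 * 0.068557 = 0.555312.
arg = 0.174.
y_n = 0.174^(3/5) = 0.3502 m.

0.3502


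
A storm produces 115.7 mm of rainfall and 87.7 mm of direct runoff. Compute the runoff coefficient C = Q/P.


The runoff coefficient C = runoff depth / rainfall depth.
C = 87.7 / 115.7
  = 0.758.

0.758


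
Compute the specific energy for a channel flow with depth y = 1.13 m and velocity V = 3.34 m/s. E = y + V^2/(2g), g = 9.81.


Specific energy E = y + V^2/(2g).
Velocity head = V^2/(2g) = 3.34^2 / (2*9.81) = 11.1556 / 19.62 = 0.5686 m.
E = 1.13 + 0.5686 = 1.6986 m.

1.6986


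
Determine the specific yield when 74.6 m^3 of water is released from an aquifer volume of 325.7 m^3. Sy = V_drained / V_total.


Specific yield Sy = Volume drained / Total volume.
Sy = 74.6 / 325.7
   = 0.229.

0.229


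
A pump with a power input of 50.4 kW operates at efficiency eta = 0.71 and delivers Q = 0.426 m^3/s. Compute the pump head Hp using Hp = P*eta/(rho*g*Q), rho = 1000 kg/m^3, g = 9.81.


Pump head formula: Hp = P * eta / (rho * g * Q).
Numerator: P * eta = 50.4 * 1000 * 0.71 = 35784.0 W.
Denominator: rho * g * Q = 1000 * 9.81 * 0.426 = 4179.06.
Hp = 35784.0 / 4179.06 = 8.56 m.

8.56


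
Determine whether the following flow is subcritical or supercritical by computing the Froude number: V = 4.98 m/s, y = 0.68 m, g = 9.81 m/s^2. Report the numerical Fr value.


The Froude number is defined as Fr = V / sqrt(g*y).
g*y = 9.81 * 0.68 = 6.6708.
sqrt(g*y) = sqrt(6.6708) = 2.5828.
Fr = 4.98 / 2.5828 = 1.9281.
Since Fr > 1, the flow is supercritical.

1.9281


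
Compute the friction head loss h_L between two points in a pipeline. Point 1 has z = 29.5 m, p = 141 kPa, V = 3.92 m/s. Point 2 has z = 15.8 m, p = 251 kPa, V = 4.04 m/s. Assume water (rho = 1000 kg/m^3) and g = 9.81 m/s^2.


Total head at each section: H = z + p/(rho*g) + V^2/(2g).
H1 = 29.5 + 141*1000/(1000*9.81) + 3.92^2/(2*9.81)
   = 29.5 + 14.373 + 0.7832
   = 44.656 m.
H2 = 15.8 + 251*1000/(1000*9.81) + 4.04^2/(2*9.81)
   = 15.8 + 25.586 + 0.8319
   = 42.218 m.
h_L = H1 - H2 = 44.656 - 42.218 = 2.438 m.

2.438


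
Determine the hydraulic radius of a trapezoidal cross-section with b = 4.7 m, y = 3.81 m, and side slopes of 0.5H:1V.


For a trapezoidal section with side slope z:
A = (b + z*y)*y = (4.7 + 0.5*3.81)*3.81 = 25.165 m^2.
P = b + 2*y*sqrt(1 + z^2) = 4.7 + 2*3.81*sqrt(1 + 0.5^2) = 13.219 m.
R = A/P = 25.165 / 13.219 = 1.9036 m.

1.9036


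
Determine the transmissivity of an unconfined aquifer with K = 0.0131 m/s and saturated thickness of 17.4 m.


Transmissivity is defined as T = K * h.
T = 0.0131 * 17.4
  = 0.2279 m^2/s.

0.2279


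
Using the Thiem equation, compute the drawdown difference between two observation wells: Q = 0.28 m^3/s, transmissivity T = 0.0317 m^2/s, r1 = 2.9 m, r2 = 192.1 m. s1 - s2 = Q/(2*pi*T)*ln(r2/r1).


Thiem equation: s1 - s2 = Q/(2*pi*T) * ln(r2/r1).
ln(r2/r1) = ln(192.1/2.9) = 4.1933.
Q/(2*pi*T) = 0.28 / (2*pi*0.0317) = 0.28 / 0.1992 = 1.4058.
s1 - s2 = 1.4058 * 4.1933 = 5.8949 m.

5.8949


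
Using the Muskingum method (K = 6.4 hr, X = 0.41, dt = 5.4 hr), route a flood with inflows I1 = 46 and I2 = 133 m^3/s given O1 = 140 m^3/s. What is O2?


Muskingum coefficients:
denom = 2*K*(1-X) + dt = 2*6.4*(1-0.41) + 5.4 = 12.952.
C0 = (dt - 2*K*X)/denom = (5.4 - 2*6.4*0.41)/12.952 = 0.0117.
C1 = (dt + 2*K*X)/denom = (5.4 + 2*6.4*0.41)/12.952 = 0.8221.
C2 = (2*K*(1-X) - dt)/denom = 0.1662.
O2 = C0*I2 + C1*I1 + C2*O1
   = 0.0117*133 + 0.8221*46 + 0.1662*140
   = 62.64 m^3/s.

62.64


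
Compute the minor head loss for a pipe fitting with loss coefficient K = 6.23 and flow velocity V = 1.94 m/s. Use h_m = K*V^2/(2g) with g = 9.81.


Minor loss formula: h_m = K * V^2/(2g).
V^2 = 1.94^2 = 3.7636.
V^2/(2g) = 3.7636 / 19.62 = 0.1918 m.
h_m = 6.23 * 0.1918 = 1.1951 m.

1.1951


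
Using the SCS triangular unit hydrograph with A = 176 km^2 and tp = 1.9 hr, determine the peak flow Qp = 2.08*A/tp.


SCS formula: Qp = 2.08 * A / tp.
Qp = 2.08 * 176 / 1.9
   = 366.08 / 1.9
   = 192.67 m^3/s per cm.

192.67


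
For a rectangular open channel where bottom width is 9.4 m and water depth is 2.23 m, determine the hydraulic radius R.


For a rectangular section:
Flow area A = b * y = 9.4 * 2.23 = 20.96 m^2.
Wetted perimeter P = b + 2y = 9.4 + 2*2.23 = 13.86 m.
Hydraulic radius R = A/P = 20.96 / 13.86 = 1.5124 m.

1.5124


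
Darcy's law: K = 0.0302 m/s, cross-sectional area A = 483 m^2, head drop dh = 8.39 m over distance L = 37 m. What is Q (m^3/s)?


Darcy's law: Q = K * A * i, where i = dh/L.
Hydraulic gradient i = 8.39 / 37 = 0.226757.
Q = 0.0302 * 483 * 0.226757
  = 3.3076 m^3/s.

3.3076


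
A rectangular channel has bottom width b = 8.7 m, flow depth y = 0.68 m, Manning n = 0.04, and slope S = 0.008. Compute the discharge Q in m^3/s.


For a rectangular channel, the cross-sectional area A = b * y = 8.7 * 0.68 = 5.92 m^2.
The wetted perimeter P = b + 2y = 8.7 + 2*0.68 = 10.06 m.
Hydraulic radius R = A/P = 5.92/10.06 = 0.5881 m.
Velocity V = (1/n)*R^(2/3)*S^(1/2) = (1/0.04)*0.5881^(2/3)*0.008^(1/2) = 1.5695 m/s.
Discharge Q = A * V = 5.92 * 1.5695 = 9.285 m^3/s.

9.285


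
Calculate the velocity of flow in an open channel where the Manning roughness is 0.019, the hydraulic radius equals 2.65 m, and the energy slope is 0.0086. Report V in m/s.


Manning's equation gives V = (1/n) * R^(2/3) * S^(1/2).
First, compute R^(2/3) = 2.65^(2/3) = 1.915.
Next, S^(1/2) = 0.0086^(1/2) = 0.092736.
Then 1/n = 1/0.019 = 52.63.
V = 52.63 * 1.915 * 0.092736 = 9.3467 m/s.

9.3467


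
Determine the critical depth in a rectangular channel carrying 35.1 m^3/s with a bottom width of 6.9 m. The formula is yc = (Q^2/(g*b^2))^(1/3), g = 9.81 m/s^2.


Using yc = (Q^2 / (g * b^2))^(1/3):
Q^2 = 35.1^2 = 1232.01.
g * b^2 = 9.81 * 6.9^2 = 9.81 * 47.61 = 467.05.
Q^2 / (g*b^2) = 1232.01 / 467.05 = 2.6379.
yc = 2.6379^(1/3) = 1.3817 m.

1.3817


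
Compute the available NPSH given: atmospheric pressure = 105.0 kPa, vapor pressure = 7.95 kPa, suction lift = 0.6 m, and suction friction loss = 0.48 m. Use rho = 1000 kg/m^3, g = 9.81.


NPSHa = p_atm/(rho*g) - z_s - hf_s - p_vap/(rho*g).
p_atm/(rho*g) = 105.0*1000 / (1000*9.81) = 10.703 m.
p_vap/(rho*g) = 7.95*1000 / (1000*9.81) = 0.81 m.
NPSHa = 10.703 - 0.6 - 0.48 - 0.81
      = 8.81 m.

8.81


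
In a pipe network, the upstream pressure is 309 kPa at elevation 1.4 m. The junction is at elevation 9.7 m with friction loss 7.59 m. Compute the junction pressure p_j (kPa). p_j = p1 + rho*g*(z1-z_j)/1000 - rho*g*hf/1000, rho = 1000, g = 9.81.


Junction pressure: p_j = p1 + rho*g*(z1 - z_j)/1000 - rho*g*hf/1000.
Elevation term = 1000*9.81*(1.4 - 9.7)/1000 = -81.423 kPa.
Friction term = 1000*9.81*7.59/1000 = 74.458 kPa.
p_j = 309 + -81.423 - 74.458 = 153.12 kPa.

153.12


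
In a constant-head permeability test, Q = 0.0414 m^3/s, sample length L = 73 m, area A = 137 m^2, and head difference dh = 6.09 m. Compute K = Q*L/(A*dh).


From K = Q*L / (A*dh):
Numerator: Q*L = 0.0414 * 73 = 3.0222.
Denominator: A*dh = 137 * 6.09 = 834.33.
K = 3.0222 / 834.33 = 0.003622 m/s.

0.003622


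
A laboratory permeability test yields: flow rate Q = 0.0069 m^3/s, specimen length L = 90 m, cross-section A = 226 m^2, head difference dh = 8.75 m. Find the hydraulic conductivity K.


From K = Q*L / (A*dh):
Numerator: Q*L = 0.0069 * 90 = 0.621.
Denominator: A*dh = 226 * 8.75 = 1977.5.
K = 0.621 / 1977.5 = 0.000314 m/s.

0.000314


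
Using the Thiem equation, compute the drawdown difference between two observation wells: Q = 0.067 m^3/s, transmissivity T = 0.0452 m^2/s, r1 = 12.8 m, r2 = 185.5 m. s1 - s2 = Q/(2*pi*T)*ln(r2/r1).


Thiem equation: s1 - s2 = Q/(2*pi*T) * ln(r2/r1).
ln(r2/r1) = ln(185.5/12.8) = 2.6736.
Q/(2*pi*T) = 0.067 / (2*pi*0.0452) = 0.067 / 0.284 = 0.2359.
s1 - s2 = 0.2359 * 2.6736 = 0.6307 m.

0.6307


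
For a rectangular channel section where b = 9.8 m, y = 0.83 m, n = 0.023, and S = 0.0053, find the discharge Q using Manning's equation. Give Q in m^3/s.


For a rectangular channel, the cross-sectional area A = b * y = 9.8 * 0.83 = 8.13 m^2.
The wetted perimeter P = b + 2y = 9.8 + 2*0.83 = 11.46 m.
Hydraulic radius R = A/P = 8.13/11.46 = 0.7098 m.
Velocity V = (1/n)*R^(2/3)*S^(1/2) = (1/0.023)*0.7098^(2/3)*0.0053^(1/2) = 2.5186 m/s.
Discharge Q = A * V = 8.13 * 2.5186 = 20.486 m^3/s.

20.486


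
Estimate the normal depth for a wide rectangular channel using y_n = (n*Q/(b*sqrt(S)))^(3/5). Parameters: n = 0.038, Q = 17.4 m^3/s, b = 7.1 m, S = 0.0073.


We use the wide-channel approximation y_n = (n*Q/(b*sqrt(S)))^(3/5).
sqrt(S) = sqrt(0.0073) = 0.08544.
Numerator: n*Q = 0.038 * 17.4 = 0.6612.
Denominator: b*sqrt(S) = 7.1 * 0.08544 = 0.606624.
arg = 1.09.
y_n = 1.09^(3/5) = 1.053 m.

1.053


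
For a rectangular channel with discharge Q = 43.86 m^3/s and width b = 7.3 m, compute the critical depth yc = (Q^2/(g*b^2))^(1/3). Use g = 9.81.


Using yc = (Q^2 / (g * b^2))^(1/3):
Q^2 = 43.86^2 = 1923.7.
g * b^2 = 9.81 * 7.3^2 = 9.81 * 53.29 = 522.77.
Q^2 / (g*b^2) = 1923.7 / 522.77 = 3.6798.
yc = 3.6798^(1/3) = 1.5439 m.

1.5439


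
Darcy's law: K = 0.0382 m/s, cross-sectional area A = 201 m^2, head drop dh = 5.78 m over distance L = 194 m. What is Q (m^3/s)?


Darcy's law: Q = K * A * i, where i = dh/L.
Hydraulic gradient i = 5.78 / 194 = 0.029794.
Q = 0.0382 * 201 * 0.029794
  = 0.2288 m^3/s.

0.2288


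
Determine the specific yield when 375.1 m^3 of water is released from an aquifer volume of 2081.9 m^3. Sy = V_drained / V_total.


Specific yield Sy = Volume drained / Total volume.
Sy = 375.1 / 2081.9
   = 0.1802.

0.1802


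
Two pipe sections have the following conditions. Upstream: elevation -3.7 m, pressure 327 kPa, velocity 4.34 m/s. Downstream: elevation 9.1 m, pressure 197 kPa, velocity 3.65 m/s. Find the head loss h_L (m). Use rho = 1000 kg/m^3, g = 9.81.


Total head at each section: H = z + p/(rho*g) + V^2/(2g).
H1 = -3.7 + 327*1000/(1000*9.81) + 4.34^2/(2*9.81)
   = -3.7 + 33.333 + 0.96
   = 30.593 m.
H2 = 9.1 + 197*1000/(1000*9.81) + 3.65^2/(2*9.81)
   = 9.1 + 20.082 + 0.679
   = 29.861 m.
h_L = H1 - H2 = 30.593 - 29.861 = 0.733 m.

0.733


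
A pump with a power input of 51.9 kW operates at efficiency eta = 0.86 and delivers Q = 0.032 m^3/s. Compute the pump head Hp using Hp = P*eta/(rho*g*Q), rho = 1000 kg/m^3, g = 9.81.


Pump head formula: Hp = P * eta / (rho * g * Q).
Numerator: P * eta = 51.9 * 1000 * 0.86 = 44634.0 W.
Denominator: rho * g * Q = 1000 * 9.81 * 0.032 = 313.92.
Hp = 44634.0 / 313.92 = 142.18 m.

142.18


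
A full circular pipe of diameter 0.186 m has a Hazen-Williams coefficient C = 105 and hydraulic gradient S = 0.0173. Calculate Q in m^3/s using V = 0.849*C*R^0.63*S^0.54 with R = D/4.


For a full circular pipe, R = D/4 = 0.186/4 = 0.0465 m.
V = 0.849 * 105 * 0.0465^0.63 * 0.0173^0.54
  = 0.849 * 105 * 0.144709 * 0.111827
  = 1.4426 m/s.
Pipe area A = pi*D^2/4 = pi*0.186^2/4 = 0.0272 m^2.
Q = A * V = 0.0272 * 1.4426 = 0.0392 m^3/s.

0.0392


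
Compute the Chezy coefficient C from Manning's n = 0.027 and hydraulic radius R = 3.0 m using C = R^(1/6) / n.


The Chezy coefficient relates to Manning's n through C = R^(1/6) / n.
R^(1/6) = 3.0^(1/6) = 1.200937.
C = 1.200937 / 0.027 = 44.48 m^(1/2)/s.

44.48


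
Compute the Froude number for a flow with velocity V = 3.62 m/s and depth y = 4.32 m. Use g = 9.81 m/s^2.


The Froude number is defined as Fr = V / sqrt(g*y).
g*y = 9.81 * 4.32 = 42.3792.
sqrt(g*y) = sqrt(42.3792) = 6.5099.
Fr = 3.62 / 6.5099 = 0.5561.

0.5561


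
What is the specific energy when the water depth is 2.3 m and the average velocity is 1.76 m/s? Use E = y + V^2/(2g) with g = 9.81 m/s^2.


Specific energy E = y + V^2/(2g).
Velocity head = V^2/(2g) = 1.76^2 / (2*9.81) = 3.0976 / 19.62 = 0.1579 m.
E = 2.3 + 0.1579 = 2.4579 m.

2.4579


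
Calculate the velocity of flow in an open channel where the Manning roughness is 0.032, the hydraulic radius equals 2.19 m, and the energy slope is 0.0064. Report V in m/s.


Manning's equation gives V = (1/n) * R^(2/3) * S^(1/2).
First, compute R^(2/3) = 2.19^(2/3) = 1.6864.
Next, S^(1/2) = 0.0064^(1/2) = 0.08.
Then 1/n = 1/0.032 = 31.25.
V = 31.25 * 1.6864 * 0.08 = 4.216 m/s.

4.216


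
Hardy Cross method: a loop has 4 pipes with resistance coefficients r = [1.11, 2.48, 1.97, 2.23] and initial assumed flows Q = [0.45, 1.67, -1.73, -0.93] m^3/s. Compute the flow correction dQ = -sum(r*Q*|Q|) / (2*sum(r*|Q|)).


Numerator terms (r*Q*|Q|): 1.11*0.45*|0.45| = 0.2248; 2.48*1.67*|1.67| = 6.9165; 1.97*-1.73*|-1.73| = -5.896; 2.23*-0.93*|-0.93| = -1.9287.
Sum of numerator = -0.6835.
Denominator terms (r*|Q|): 1.11*|0.45| = 0.4995; 2.48*|1.67| = 4.1416; 1.97*|-1.73| = 3.4081; 2.23*|-0.93| = 2.0739.
2 * sum of denominator = 2 * 10.1231 = 20.2462.
dQ = --0.6835 / 20.2462 = 0.0338 m^3/s.

0.0338


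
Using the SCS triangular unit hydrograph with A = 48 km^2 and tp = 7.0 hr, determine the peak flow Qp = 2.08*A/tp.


SCS formula: Qp = 2.08 * A / tp.
Qp = 2.08 * 48 / 7.0
   = 99.84 / 7.0
   = 14.26 m^3/s per cm.

14.26


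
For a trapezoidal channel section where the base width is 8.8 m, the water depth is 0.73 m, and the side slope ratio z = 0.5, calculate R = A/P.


For a trapezoidal section with side slope z:
A = (b + z*y)*y = (8.8 + 0.5*0.73)*0.73 = 6.69 m^2.
P = b + 2*y*sqrt(1 + z^2) = 8.8 + 2*0.73*sqrt(1 + 0.5^2) = 10.432 m.
R = A/P = 6.69 / 10.432 = 0.6413 m.

0.6413


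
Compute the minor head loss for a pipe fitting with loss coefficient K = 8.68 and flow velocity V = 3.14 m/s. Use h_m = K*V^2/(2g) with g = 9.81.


Minor loss formula: h_m = K * V^2/(2g).
V^2 = 3.14^2 = 9.8596.
V^2/(2g) = 9.8596 / 19.62 = 0.5025 m.
h_m = 8.68 * 0.5025 = 4.3619 m.

4.3619


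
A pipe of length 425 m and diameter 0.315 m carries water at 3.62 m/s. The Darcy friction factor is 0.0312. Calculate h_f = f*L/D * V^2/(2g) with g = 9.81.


Darcy-Weisbach equation: h_f = f * (L/D) * V^2/(2g).
f * L/D = 0.0312 * 425/0.315 = 42.0952.
V^2/(2g) = 3.62^2 / (2*9.81) = 13.1044 / 19.62 = 0.6679 m.
h_f = 42.0952 * 0.6679 = 28.116 m.

28.116


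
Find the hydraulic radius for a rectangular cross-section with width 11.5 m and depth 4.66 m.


For a rectangular section:
Flow area A = b * y = 11.5 * 4.66 = 53.59 m^2.
Wetted perimeter P = b + 2y = 11.5 + 2*4.66 = 20.82 m.
Hydraulic radius R = A/P = 53.59 / 20.82 = 2.574 m.

2.574


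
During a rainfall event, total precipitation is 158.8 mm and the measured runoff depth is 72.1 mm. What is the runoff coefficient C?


The runoff coefficient C = runoff depth / rainfall depth.
C = 72.1 / 158.8
  = 0.454.

0.454


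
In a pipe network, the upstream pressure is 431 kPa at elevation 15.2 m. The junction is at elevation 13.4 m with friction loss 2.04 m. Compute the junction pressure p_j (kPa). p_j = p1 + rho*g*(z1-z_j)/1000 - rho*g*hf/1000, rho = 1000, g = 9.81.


Junction pressure: p_j = p1 + rho*g*(z1 - z_j)/1000 - rho*g*hf/1000.
Elevation term = 1000*9.81*(15.2 - 13.4)/1000 = 17.658 kPa.
Friction term = 1000*9.81*2.04/1000 = 20.012 kPa.
p_j = 431 + 17.658 - 20.012 = 428.65 kPa.

428.65


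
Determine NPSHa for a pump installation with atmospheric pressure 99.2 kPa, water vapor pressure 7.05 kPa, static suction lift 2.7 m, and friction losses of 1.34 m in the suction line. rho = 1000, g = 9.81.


NPSHa = p_atm/(rho*g) - z_s - hf_s - p_vap/(rho*g).
p_atm/(rho*g) = 99.2*1000 / (1000*9.81) = 10.112 m.
p_vap/(rho*g) = 7.05*1000 / (1000*9.81) = 0.719 m.
NPSHa = 10.112 - 2.7 - 1.34 - 0.719
      = 5.35 m.

5.35


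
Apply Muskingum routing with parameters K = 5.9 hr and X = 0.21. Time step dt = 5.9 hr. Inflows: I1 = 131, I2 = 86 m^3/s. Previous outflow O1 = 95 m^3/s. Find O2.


Muskingum coefficients:
denom = 2*K*(1-X) + dt = 2*5.9*(1-0.21) + 5.9 = 15.222.
C0 = (dt - 2*K*X)/denom = (5.9 - 2*5.9*0.21)/15.222 = 0.2248.
C1 = (dt + 2*K*X)/denom = (5.9 + 2*5.9*0.21)/15.222 = 0.5504.
C2 = (2*K*(1-X) - dt)/denom = 0.2248.
O2 = C0*I2 + C1*I1 + C2*O1
   = 0.2248*86 + 0.5504*131 + 0.2248*95
   = 112.79 m^3/s.

112.79


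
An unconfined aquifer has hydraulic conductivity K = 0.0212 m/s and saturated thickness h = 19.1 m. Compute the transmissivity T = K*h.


Transmissivity is defined as T = K * h.
T = 0.0212 * 19.1
  = 0.4049 m^2/s.

0.4049


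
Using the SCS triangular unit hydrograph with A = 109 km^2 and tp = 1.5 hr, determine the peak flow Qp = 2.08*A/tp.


SCS formula: Qp = 2.08 * A / tp.
Qp = 2.08 * 109 / 1.5
   = 226.72 / 1.5
   = 151.15 m^3/s per cm.

151.15


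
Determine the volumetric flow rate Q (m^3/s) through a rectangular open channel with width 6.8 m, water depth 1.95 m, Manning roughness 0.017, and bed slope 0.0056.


For a rectangular channel, the cross-sectional area A = b * y = 6.8 * 1.95 = 13.26 m^2.
The wetted perimeter P = b + 2y = 6.8 + 2*1.95 = 10.7 m.
Hydraulic radius R = A/P = 13.26/10.7 = 1.2393 m.
Velocity V = (1/n)*R^(2/3)*S^(1/2) = (1/0.017)*1.2393^(2/3)*0.0056^(1/2) = 5.0787 m/s.
Discharge Q = A * V = 13.26 * 5.0787 = 67.343 m^3/s.

67.343


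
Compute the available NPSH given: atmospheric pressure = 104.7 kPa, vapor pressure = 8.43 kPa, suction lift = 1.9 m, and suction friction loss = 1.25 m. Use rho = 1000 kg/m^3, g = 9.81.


NPSHa = p_atm/(rho*g) - z_s - hf_s - p_vap/(rho*g).
p_atm/(rho*g) = 104.7*1000 / (1000*9.81) = 10.673 m.
p_vap/(rho*g) = 8.43*1000 / (1000*9.81) = 0.859 m.
NPSHa = 10.673 - 1.9 - 1.25 - 0.859
      = 6.66 m.

6.66


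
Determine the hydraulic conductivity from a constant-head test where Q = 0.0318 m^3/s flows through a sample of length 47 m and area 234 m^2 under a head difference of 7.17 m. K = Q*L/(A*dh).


From K = Q*L / (A*dh):
Numerator: Q*L = 0.0318 * 47 = 1.4946.
Denominator: A*dh = 234 * 7.17 = 1677.78.
K = 1.4946 / 1677.78 = 0.000891 m/s.

0.000891


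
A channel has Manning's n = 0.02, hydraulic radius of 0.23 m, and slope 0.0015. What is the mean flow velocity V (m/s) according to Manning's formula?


Manning's equation gives V = (1/n) * R^(2/3) * S^(1/2).
First, compute R^(2/3) = 0.23^(2/3) = 0.3754.
Next, S^(1/2) = 0.0015^(1/2) = 0.03873.
Then 1/n = 1/0.02 = 50.0.
V = 50.0 * 0.3754 * 0.03873 = 0.7269 m/s.

0.7269


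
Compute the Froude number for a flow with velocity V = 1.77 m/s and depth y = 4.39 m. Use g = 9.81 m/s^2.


The Froude number is defined as Fr = V / sqrt(g*y).
g*y = 9.81 * 4.39 = 43.0659.
sqrt(g*y) = sqrt(43.0659) = 6.5625.
Fr = 1.77 / 6.5625 = 0.2697.

0.2697


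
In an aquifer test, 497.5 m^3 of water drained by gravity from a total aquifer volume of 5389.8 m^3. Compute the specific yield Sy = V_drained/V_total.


Specific yield Sy = Volume drained / Total volume.
Sy = 497.5 / 5389.8
   = 0.0923.

0.0923


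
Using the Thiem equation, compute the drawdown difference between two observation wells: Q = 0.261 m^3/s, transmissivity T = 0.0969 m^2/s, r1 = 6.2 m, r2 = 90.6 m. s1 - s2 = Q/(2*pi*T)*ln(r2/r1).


Thiem equation: s1 - s2 = Q/(2*pi*T) * ln(r2/r1).
ln(r2/r1) = ln(90.6/6.2) = 2.6819.
Q/(2*pi*T) = 0.261 / (2*pi*0.0969) = 0.261 / 0.6088 = 0.4287.
s1 - s2 = 0.4287 * 2.6819 = 1.1497 m.

1.1497


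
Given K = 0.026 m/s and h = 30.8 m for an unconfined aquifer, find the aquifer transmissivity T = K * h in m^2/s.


Transmissivity is defined as T = K * h.
T = 0.026 * 30.8
  = 0.8008 m^2/s.

0.8008


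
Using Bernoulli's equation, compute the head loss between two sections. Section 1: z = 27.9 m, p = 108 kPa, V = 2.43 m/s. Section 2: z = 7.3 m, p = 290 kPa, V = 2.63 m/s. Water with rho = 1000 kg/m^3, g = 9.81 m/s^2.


Total head at each section: H = z + p/(rho*g) + V^2/(2g).
H1 = 27.9 + 108*1000/(1000*9.81) + 2.43^2/(2*9.81)
   = 27.9 + 11.009 + 0.301
   = 39.21 m.
H2 = 7.3 + 290*1000/(1000*9.81) + 2.63^2/(2*9.81)
   = 7.3 + 29.562 + 0.3525
   = 37.214 m.
h_L = H1 - H2 = 39.21 - 37.214 = 1.996 m.

1.996


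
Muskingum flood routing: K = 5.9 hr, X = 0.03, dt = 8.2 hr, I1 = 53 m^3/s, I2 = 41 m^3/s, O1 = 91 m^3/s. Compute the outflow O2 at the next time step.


Muskingum coefficients:
denom = 2*K*(1-X) + dt = 2*5.9*(1-0.03) + 8.2 = 19.646.
C0 = (dt - 2*K*X)/denom = (8.2 - 2*5.9*0.03)/19.646 = 0.3994.
C1 = (dt + 2*K*X)/denom = (8.2 + 2*5.9*0.03)/19.646 = 0.4354.
C2 = (2*K*(1-X) - dt)/denom = 0.1652.
O2 = C0*I2 + C1*I1 + C2*O1
   = 0.3994*41 + 0.4354*53 + 0.1652*91
   = 54.49 m^3/s.

54.49


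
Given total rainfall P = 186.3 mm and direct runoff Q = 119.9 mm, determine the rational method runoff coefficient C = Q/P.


The runoff coefficient C = runoff depth / rainfall depth.
C = 119.9 / 186.3
  = 0.6436.

0.6436


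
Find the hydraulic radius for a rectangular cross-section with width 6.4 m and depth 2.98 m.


For a rectangular section:
Flow area A = b * y = 6.4 * 2.98 = 19.07 m^2.
Wetted perimeter P = b + 2y = 6.4 + 2*2.98 = 12.36 m.
Hydraulic radius R = A/P = 19.07 / 12.36 = 1.543 m.

1.543


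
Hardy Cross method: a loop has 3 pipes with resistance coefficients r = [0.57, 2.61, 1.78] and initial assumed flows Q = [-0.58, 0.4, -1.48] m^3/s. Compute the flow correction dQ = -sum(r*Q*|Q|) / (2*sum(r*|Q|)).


Numerator terms (r*Q*|Q|): 0.57*-0.58*|-0.58| = -0.1917; 2.61*0.4*|0.4| = 0.4176; 1.78*-1.48*|-1.48| = -3.8989.
Sum of numerator = -3.6731.
Denominator terms (r*|Q|): 0.57*|-0.58| = 0.3306; 2.61*|0.4| = 1.044; 1.78*|-1.48| = 2.6344.
2 * sum of denominator = 2 * 4.009 = 8.018.
dQ = --3.6731 / 8.018 = 0.4581 m^3/s.

0.4581


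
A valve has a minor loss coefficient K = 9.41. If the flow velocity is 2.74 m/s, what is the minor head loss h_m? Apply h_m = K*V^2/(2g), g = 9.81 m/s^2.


Minor loss formula: h_m = K * V^2/(2g).
V^2 = 2.74^2 = 7.5076.
V^2/(2g) = 7.5076 / 19.62 = 0.3827 m.
h_m = 9.41 * 0.3827 = 3.6007 m.

3.6007


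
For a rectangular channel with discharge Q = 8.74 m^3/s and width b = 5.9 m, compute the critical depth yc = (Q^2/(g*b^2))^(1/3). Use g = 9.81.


Using yc = (Q^2 / (g * b^2))^(1/3):
Q^2 = 8.74^2 = 76.39.
g * b^2 = 9.81 * 5.9^2 = 9.81 * 34.81 = 341.49.
Q^2 / (g*b^2) = 76.39 / 341.49 = 0.2237.
yc = 0.2237^(1/3) = 0.607 m.

0.607


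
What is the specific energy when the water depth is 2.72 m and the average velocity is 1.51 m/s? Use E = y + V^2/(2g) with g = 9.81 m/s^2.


Specific energy E = y + V^2/(2g).
Velocity head = V^2/(2g) = 1.51^2 / (2*9.81) = 2.2801 / 19.62 = 0.1162 m.
E = 2.72 + 0.1162 = 2.8362 m.

2.8362


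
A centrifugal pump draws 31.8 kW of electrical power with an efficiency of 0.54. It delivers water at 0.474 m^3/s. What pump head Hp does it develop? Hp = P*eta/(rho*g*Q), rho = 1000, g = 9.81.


Pump head formula: Hp = P * eta / (rho * g * Q).
Numerator: P * eta = 31.8 * 1000 * 0.54 = 17172.0 W.
Denominator: rho * g * Q = 1000 * 9.81 * 0.474 = 4649.94.
Hp = 17172.0 / 4649.94 = 3.69 m.

3.69


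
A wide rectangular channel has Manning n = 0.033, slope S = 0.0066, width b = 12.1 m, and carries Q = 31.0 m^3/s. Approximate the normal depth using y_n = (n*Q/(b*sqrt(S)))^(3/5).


We use the wide-channel approximation y_n = (n*Q/(b*sqrt(S)))^(3/5).
sqrt(S) = sqrt(0.0066) = 0.08124.
Numerator: n*Q = 0.033 * 31.0 = 1.023.
Denominator: b*sqrt(S) = 12.1 * 0.08124 = 0.983004.
arg = 1.0407.
y_n = 1.0407^(3/5) = 1.0242 m.

1.0242


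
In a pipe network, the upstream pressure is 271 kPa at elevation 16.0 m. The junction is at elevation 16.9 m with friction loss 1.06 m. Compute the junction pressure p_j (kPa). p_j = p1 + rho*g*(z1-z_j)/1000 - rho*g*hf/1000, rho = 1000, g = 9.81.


Junction pressure: p_j = p1 + rho*g*(z1 - z_j)/1000 - rho*g*hf/1000.
Elevation term = 1000*9.81*(16.0 - 16.9)/1000 = -8.829 kPa.
Friction term = 1000*9.81*1.06/1000 = 10.399 kPa.
p_j = 271 + -8.829 - 10.399 = 251.77 kPa.

251.77


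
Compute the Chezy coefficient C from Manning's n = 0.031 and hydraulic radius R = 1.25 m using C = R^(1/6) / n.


The Chezy coefficient relates to Manning's n through C = R^(1/6) / n.
R^(1/6) = 1.25^(1/6) = 1.037891.
C = 1.037891 / 0.031 = 33.48 m^(1/2)/s.

33.48


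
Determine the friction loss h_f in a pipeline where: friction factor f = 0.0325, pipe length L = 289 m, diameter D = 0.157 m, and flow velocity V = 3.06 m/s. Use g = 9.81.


Darcy-Weisbach equation: h_f = f * (L/D) * V^2/(2g).
f * L/D = 0.0325 * 289/0.157 = 59.8248.
V^2/(2g) = 3.06^2 / (2*9.81) = 9.3636 / 19.62 = 0.4772 m.
h_f = 59.8248 * 0.4772 = 28.551 m.

28.551


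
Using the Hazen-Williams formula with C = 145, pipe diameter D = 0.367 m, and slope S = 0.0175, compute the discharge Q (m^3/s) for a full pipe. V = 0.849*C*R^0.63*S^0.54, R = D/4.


For a full circular pipe, R = D/4 = 0.367/4 = 0.0917 m.
V = 0.849 * 145 * 0.0917^0.63 * 0.0175^0.54
  = 0.849 * 145 * 0.222045 * 0.112523
  = 3.0758 m/s.
Pipe area A = pi*D^2/4 = pi*0.367^2/4 = 0.1058 m^2.
Q = A * V = 0.1058 * 3.0758 = 0.3254 m^3/s.

0.3254


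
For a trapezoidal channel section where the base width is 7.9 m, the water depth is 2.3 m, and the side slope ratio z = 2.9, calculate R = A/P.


For a trapezoidal section with side slope z:
A = (b + z*y)*y = (7.9 + 2.9*2.3)*2.3 = 33.511 m^2.
P = b + 2*y*sqrt(1 + z^2) = 7.9 + 2*2.3*sqrt(1 + 2.9^2) = 22.011 m.
R = A/P = 33.511 / 22.011 = 1.5225 m.

1.5225


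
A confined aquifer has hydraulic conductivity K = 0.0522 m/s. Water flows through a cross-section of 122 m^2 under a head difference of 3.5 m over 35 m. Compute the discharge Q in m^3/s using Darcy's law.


Darcy's law: Q = K * A * i, where i = dh/L.
Hydraulic gradient i = 3.5 / 35 = 0.1.
Q = 0.0522 * 122 * 0.1
  = 0.6368 m^3/s.

0.6368


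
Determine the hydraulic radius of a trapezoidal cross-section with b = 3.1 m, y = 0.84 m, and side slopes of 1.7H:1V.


For a trapezoidal section with side slope z:
A = (b + z*y)*y = (3.1 + 1.7*0.84)*0.84 = 3.804 m^2.
P = b + 2*y*sqrt(1 + z^2) = 3.1 + 2*0.84*sqrt(1 + 1.7^2) = 6.413 m.
R = A/P = 3.804 / 6.413 = 0.5931 m.

0.5931


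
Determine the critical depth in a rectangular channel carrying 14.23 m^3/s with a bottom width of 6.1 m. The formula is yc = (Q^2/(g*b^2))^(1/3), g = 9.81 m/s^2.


Using yc = (Q^2 / (g * b^2))^(1/3):
Q^2 = 14.23^2 = 202.49.
g * b^2 = 9.81 * 6.1^2 = 9.81 * 37.21 = 365.03.
Q^2 / (g*b^2) = 202.49 / 365.03 = 0.5547.
yc = 0.5547^(1/3) = 0.8217 m.

0.8217


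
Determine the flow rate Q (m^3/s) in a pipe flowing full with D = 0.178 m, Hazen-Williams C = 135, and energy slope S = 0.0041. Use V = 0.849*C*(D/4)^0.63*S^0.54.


For a full circular pipe, R = D/4 = 0.178/4 = 0.0445 m.
V = 0.849 * 135 * 0.0445^0.63 * 0.0041^0.54
  = 0.849 * 135 * 0.140756 * 0.051393
  = 0.8291 m/s.
Pipe area A = pi*D^2/4 = pi*0.178^2/4 = 0.0249 m^2.
Q = A * V = 0.0249 * 0.8291 = 0.0206 m^3/s.

0.0206


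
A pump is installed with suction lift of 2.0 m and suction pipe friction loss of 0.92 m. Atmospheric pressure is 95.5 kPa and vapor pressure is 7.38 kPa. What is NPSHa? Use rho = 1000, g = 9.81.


NPSHa = p_atm/(rho*g) - z_s - hf_s - p_vap/(rho*g).
p_atm/(rho*g) = 95.5*1000 / (1000*9.81) = 9.735 m.
p_vap/(rho*g) = 7.38*1000 / (1000*9.81) = 0.752 m.
NPSHa = 9.735 - 2.0 - 0.92 - 0.752
      = 6.06 m.

6.06


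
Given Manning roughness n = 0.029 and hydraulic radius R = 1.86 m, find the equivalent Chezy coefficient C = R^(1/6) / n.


The Chezy coefficient relates to Manning's n through C = R^(1/6) / n.
R^(1/6) = 1.86^(1/6) = 1.108968.
C = 1.108968 / 0.029 = 38.24 m^(1/2)/s.

38.24


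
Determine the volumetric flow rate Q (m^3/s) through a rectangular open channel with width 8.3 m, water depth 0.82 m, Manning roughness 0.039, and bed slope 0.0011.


For a rectangular channel, the cross-sectional area A = b * y = 8.3 * 0.82 = 6.81 m^2.
The wetted perimeter P = b + 2y = 8.3 + 2*0.82 = 9.94 m.
Hydraulic radius R = A/P = 6.81/9.94 = 0.6847 m.
Velocity V = (1/n)*R^(2/3)*S^(1/2) = (1/0.039)*0.6847^(2/3)*0.0011^(1/2) = 0.6606 m/s.
Discharge Q = A * V = 6.81 * 0.6606 = 4.496 m^3/s.

4.496


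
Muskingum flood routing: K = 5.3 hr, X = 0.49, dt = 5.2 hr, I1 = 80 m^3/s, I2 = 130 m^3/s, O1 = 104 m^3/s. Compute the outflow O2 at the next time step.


Muskingum coefficients:
denom = 2*K*(1-X) + dt = 2*5.3*(1-0.49) + 5.2 = 10.606.
C0 = (dt - 2*K*X)/denom = (5.2 - 2*5.3*0.49)/10.606 = 0.0006.
C1 = (dt + 2*K*X)/denom = (5.2 + 2*5.3*0.49)/10.606 = 0.98.
C2 = (2*K*(1-X) - dt)/denom = 0.0194.
O2 = C0*I2 + C1*I1 + C2*O1
   = 0.0006*130 + 0.98*80 + 0.0194*104
   = 80.49 m^3/s.

80.49


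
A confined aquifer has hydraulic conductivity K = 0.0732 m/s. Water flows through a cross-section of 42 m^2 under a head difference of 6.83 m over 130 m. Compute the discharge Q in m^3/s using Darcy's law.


Darcy's law: Q = K * A * i, where i = dh/L.
Hydraulic gradient i = 6.83 / 130 = 0.052538.
Q = 0.0732 * 42 * 0.052538
  = 0.1615 m^3/s.

0.1615
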